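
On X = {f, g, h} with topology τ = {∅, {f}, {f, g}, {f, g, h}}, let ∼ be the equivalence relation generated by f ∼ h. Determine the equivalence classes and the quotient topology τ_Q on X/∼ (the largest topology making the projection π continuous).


X/∼ = {[f=h], [g]}; |τ_Q| = 2.

Equivalence classes: [f=h], [g].
Quotient map π: X → X/∼ sends f ↦ [f=h], g ↦ [g], h ↦ [f=h].
For each subset V ⊆ X/∼, compute π^{-1}(V) ⊆ X and check whether π^{-1}(V) ∈ τ. V is open in τ_Q iff π^{-1}(V) ∈ τ.
  V = {}: π^{-1}(V) = ∅ ∈ τ ✓.
  V = {[f=h]}: π^{-1}(V) = {f, h} ∉ τ ✗.
  V = {[g]}: π^{-1}(V) = {g} ∉ τ ✗.
  V = {[f=h], [g]}: π^{-1}(V) = {f, g, h} ∈ τ ✓.
Open sets in the quotient: τ_Q = {{}, {[f=h], [g]}} (2 elements).


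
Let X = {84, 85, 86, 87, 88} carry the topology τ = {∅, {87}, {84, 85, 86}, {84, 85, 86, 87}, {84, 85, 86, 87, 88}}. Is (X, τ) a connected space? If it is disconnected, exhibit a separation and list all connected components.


(X, τ) is connected.

Find clopen sets (U ∈ τ with X ∖ U ∈ τ):
  U = ∅, X ∖ U = {84, 85, 86, 87, 88} — both open, so U is clopen.
  U = {84, 85, 86, 87, 88}, X ∖ U = ∅ — both open, so U is clopen.
Only trivial clopens (∅ and X) exist, so (X, τ) is connected.
Compute connected components by grouping points that agree on all clopens:
  component: {84, 85, 86, 87, 88}


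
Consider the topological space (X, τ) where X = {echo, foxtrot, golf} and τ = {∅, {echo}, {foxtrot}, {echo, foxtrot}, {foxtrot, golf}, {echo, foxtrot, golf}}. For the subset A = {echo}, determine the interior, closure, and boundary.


int(A) = {echo}, cl(A) = {echo}, ∂A = ∅.

Closed sets in (X, τ) are complements of opens:
  closed(X, τ) = {∅, {echo}, {golf}, {echo, golf}, {foxtrot, golf}, {echo, foxtrot, golf}}.
int(A) = ⋃ {U ∈ τ : U ⊆ A}. Opens contained in A: ∅, {echo}.
Taking the union of these: int(A) = {echo}.
cl(A) = ⋂ {C closed : A ⊆ C}. Closed sets containing A: {echo}, {echo, golf}, {echo, foxtrot, golf}.
Intersecting these: cl(A) = {echo}.
∂A = cl(A) ∖ int(A) = {echo} ∖ {echo} = ∅.


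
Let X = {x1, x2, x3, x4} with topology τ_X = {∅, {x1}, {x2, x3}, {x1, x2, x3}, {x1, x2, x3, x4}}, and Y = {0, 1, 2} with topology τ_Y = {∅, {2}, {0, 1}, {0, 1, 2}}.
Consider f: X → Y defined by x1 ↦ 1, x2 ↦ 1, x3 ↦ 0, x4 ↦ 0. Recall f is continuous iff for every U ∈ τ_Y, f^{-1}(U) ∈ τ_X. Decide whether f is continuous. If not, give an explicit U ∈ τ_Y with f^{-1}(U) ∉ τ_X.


f IS continuous.

Compute f^{-1}(U) for each U ∈ τ_Y:
  U = ∅: f^{-1}(U) = ∅ ∈ τ_X ✓.
  U = {2}: f^{-1}(U) = ∅ ∈ τ_X ✓.
  U = {0, 1}: f^{-1}(U) = {x1, x2, x3, x4} ∈ τ_X ✓.
  U = {0, 1, 2}: f^{-1}(U) = {x1, x2, x3, x4} ∈ τ_X ✓.
Every preimage lies in τ_X, so f IS continuous.


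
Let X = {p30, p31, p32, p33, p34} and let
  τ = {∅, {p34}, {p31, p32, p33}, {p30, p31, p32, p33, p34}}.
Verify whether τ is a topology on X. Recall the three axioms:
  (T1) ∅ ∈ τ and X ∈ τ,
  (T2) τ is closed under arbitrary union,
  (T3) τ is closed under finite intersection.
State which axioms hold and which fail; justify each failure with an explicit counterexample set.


τ is NOT a topology on X.

Axiom (T1): ∅ ∈ τ? Yes; X ∈ τ? Yes.
Axiom (T2/T3): check pairwise unions and intersections of members of τ.
Counterexample for (T2): {p34} ∪ {p31, p32, p33} = {p31, p32, p33, p34} ∉ τ. Therefore τ is NOT a topology.


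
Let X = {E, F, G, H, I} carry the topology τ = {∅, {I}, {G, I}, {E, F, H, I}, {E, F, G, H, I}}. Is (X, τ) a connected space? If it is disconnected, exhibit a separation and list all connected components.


(X, τ) is connected.

Find clopen sets (U ∈ τ with X ∖ U ∈ τ):
  U = ∅, X ∖ U = {E, F, G, H, I} — both open, so U is clopen.
  U = {E, F, G, H, I}, X ∖ U = ∅ — both open, so U is clopen.
Only trivial clopens (∅ and X) exist, so (X, τ) is connected.
Compute connected components by grouping points that agree on all clopens:
  component: {E, F, G, H, I}


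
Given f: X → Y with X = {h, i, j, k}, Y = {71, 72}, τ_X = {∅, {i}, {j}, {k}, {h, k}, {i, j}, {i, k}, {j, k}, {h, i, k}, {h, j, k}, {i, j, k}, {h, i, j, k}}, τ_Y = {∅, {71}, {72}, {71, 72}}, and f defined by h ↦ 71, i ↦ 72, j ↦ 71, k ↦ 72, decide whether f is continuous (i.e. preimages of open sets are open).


f is NOT continuous.

Compute f^{-1}(U) for each U ∈ τ_Y:
  U = ∅: f^{-1}(U) = ∅ ∈ τ_X ✓.
  U = {71}: f^{-1}(U) = {h, j} ∉ τ_X ✗.
  U = {72}: f^{-1}(U) = {i, k} ∈ τ_X ✓.
  U = {71, 72}: f^{-1}(U) = {h, i, j, k} ∈ τ_X ✓.
Found U = {71} with f^{-1}(U) = {h, j} not in τ_X. Therefore f is NOT continuous.


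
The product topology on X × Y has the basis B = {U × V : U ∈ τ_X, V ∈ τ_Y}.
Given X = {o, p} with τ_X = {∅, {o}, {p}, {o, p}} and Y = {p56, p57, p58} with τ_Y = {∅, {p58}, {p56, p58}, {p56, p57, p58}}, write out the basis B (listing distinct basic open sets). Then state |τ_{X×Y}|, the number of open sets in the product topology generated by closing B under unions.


Basis B = {∅ × ∅, {o} × {p58}, {p} × {p58}, {o} × {p56, p58}, {o, p} × {p58}, {p} × {p56, p58}, {o} × {p56, p57, p58}, {p} × {p56, p57, p58}, {o, p} × {p56, p58}, {o, p} × {p56, p57, p58}}; |τ_{X×Y}| = 16.

Enumerate products U × V with U ∈ τ_X, V ∈ τ_Y (deduplicated):
  ∅ × ∅ = {} (∅)
  {o} × {p58} = {(o,p58)}
  {p} × {p58} = {(p,p58)}
  {o} × {p56, p58} = {(o,p56), (o,p58)}
  {o, p} × {p58} = {(o,p58), (p,p58)}
  {p} × {p56, p58} = {(p,p56), (p,p58)}
  {o} × {p56, p57, p58} = {(o,p56), (o,p57), (o,p58)}
  {p} × {p56, p57, p58} = {(p,p56), (p,p57), (p,p58)}
  {o, p} × {p56, p58} = {(o,p56), (o,p58), (p,p56), (p,p58)}
  {o, p} × {p56, p57, p58} = {(o,p56), (o,p57), (o,p58), (p,p56), (p,p57), (p,p58)}
These 10 distinct sets form the basis B.
Close under arbitrary unions to get τ_{X×Y}; counting gives |τ_{X×Y}| = 16.


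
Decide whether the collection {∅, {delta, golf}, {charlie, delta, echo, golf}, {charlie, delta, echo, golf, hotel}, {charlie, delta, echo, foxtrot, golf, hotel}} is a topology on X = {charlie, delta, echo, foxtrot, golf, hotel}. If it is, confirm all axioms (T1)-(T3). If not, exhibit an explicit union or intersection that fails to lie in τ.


τ IS a topology on X.

Axiom (T1): ∅ ∈ τ? Yes; X ∈ τ? Yes.
Axiom (T2/T3): check pairwise unions and intersections of members of τ.
All pairwise intersections and unions checked — each lies in τ. Therefore τ satisfies (T1), (T2), (T3): it IS a topology on X.


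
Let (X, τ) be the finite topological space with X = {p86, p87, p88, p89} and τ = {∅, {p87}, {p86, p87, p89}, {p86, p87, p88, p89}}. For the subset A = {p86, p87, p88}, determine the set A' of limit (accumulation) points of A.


A' = {p86, p88, p89}

For each x ∈ X, list the open sets U ∈ τ with x ∈ U, then check whether U ∩ (A ∖ {x}) ≠ ∅ for every such U.
  x = p86: opens ∋ x are {p86, p87, p89}, {p86, p87, p88, p89}; each meets A ∖ {p86}, so x IS a limit point.
  x = p87: open {p87} ∋ x has {p87} ∩ (A ∖ {p87}) = ∅, so x is NOT a limit point.
  x = p88: opens ∋ x are {p86, p87, p88, p89}; each meets A ∖ {p88}, so x IS a limit point.
  x = p89: opens ∋ x are {p86, p87, p89}, {p86, p87, p88, p89}; each meets A ∖ {p89}, so x IS a limit point.
Collecting: A' = {p86, p88, p89}.


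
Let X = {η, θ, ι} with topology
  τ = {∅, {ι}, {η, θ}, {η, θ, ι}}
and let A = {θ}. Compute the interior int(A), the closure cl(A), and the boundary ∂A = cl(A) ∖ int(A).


int(A) = ∅, cl(A) = {η, θ}, ∂A = {η, θ}.

Closed sets in (X, τ) are complements of opens:
  closed(X, τ) = {∅, {ι}, {η, θ}, {η, θ, ι}}.
int(A) = ⋃ {U ∈ τ : U ⊆ A}. Opens contained in A: ∅.
Taking the union of these: int(A) = ∅.
cl(A) = ⋂ {C closed : A ⊆ C}. Closed sets containing A: {η, θ}, {η, θ, ι}.
Intersecting these: cl(A) = {η, θ}.
∂A = cl(A) ∖ int(A) = {η, θ} ∖ ∅ = {η, θ}.


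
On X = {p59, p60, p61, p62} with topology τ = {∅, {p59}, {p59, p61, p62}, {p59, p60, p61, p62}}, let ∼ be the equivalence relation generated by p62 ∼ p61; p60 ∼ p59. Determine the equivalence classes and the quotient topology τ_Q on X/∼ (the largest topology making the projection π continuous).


X/∼ = {[p59=p60], [p61=p62]}; |τ_Q| = 2.

Equivalence classes: [p59=p60], [p61=p62].
Quotient map π: X → X/∼ sends p59 ↦ [p59=p60], p60 ↦ [p59=p60], p61 ↦ [p61=p62], p62 ↦ [p61=p62].
For each subset V ⊆ X/∼, compute π^{-1}(V) ⊆ X and check whether π^{-1}(V) ∈ τ. V is open in τ_Q iff π^{-1}(V) ∈ τ.
  V = {}: π^{-1}(V) = ∅ ∈ τ ✓.
  V = {[p59=p60]}: π^{-1}(V) = {p59, p60} ∉ τ ✗.
  V = {[p61=p62]}: π^{-1}(V) = {p61, p62} ∉ τ ✗.
  V = {[p59=p60], [p61=p62]}: π^{-1}(V) = {p59, p60, p61, p62} ∈ τ ✓.
Open sets in the quotient: τ_Q = {{}, {[p59=p60], [p61=p62]}} (2 elements).


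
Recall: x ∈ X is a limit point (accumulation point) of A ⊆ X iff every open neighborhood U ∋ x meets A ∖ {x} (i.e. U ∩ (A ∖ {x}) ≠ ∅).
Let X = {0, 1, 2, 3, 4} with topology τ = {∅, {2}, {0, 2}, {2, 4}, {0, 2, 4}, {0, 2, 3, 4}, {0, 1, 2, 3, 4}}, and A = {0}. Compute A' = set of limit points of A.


A' = {1, 3}

For each x ∈ X, list the open sets U ∈ τ with x ∈ U, then check whether U ∩ (A ∖ {x}) ≠ ∅ for every such U.
  x = 0: open {0, 2} ∋ x has {0, 2} ∩ (A ∖ {0}) = ∅, so x is NOT a limit point.
  x = 1: opens ∋ x are {0, 1, 2, 3, 4}; each meets A ∖ {1}, so x IS a limit point.
  x = 2: open {2} ∋ x has {2} ∩ (A ∖ {2}) = ∅, so x is NOT a limit point.
  x = 3: opens ∋ x are {0, 2, 3, 4}, {0, 1, 2, 3, 4}; each meets A ∖ {3}, so x IS a limit point.
  x = 4: open {2, 4} ∋ x has {2, 4} ∩ (A ∖ {4}) = ∅, so x is NOT a limit point.
Collecting: A' = {1, 3}.


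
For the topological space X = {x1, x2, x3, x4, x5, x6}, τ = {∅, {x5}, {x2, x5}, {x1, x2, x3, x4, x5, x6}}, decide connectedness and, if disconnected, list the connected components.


(X, τ) is connected.

Find clopen sets (U ∈ τ with X ∖ U ∈ τ):
  U = ∅, X ∖ U = {x1, x2, x3, x4, x5, x6} — both open, so U is clopen.
  U = {x1, x2, x3, x4, x5, x6}, X ∖ U = ∅ — both open, so U is clopen.
Only trivial clopens (∅ and X) exist, so (X, τ) is connected.
Compute connected components by grouping points that agree on all clopens:
  component: {x1, x2, x3, x4, x5, x6}


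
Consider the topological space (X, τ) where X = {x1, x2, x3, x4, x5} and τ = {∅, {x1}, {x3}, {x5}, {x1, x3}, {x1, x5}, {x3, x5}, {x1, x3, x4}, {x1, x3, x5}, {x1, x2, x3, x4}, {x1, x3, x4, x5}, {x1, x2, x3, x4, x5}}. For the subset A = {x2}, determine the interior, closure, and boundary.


int(A) = ∅, cl(A) = {x2}, ∂A = {x2}.

Closed sets in (X, τ) are complements of opens:
  closed(X, τ) = {∅, {x2}, {x5}, {x2, x4}, {x2, x5}, {x1, x2, x4}, {x2, x3, x4}, {x2, x4, x5}, {x1, x2, x3, x4}, {x1, x2, x4, x5}, {x2, x3, x4, x5}, {x1, x2, x3, x4, x5}}.
int(A) = ⋃ {U ∈ τ : U ⊆ A}. Opens contained in A: ∅.
Taking the union of these: int(A) = ∅.
cl(A) = ⋂ {C closed : A ⊆ C}. Closed sets containing A: {x2}, {x2, x4}, {x2, x5}, {x1, x2, x4}, {x2, x3, x4}, {x2, x4, x5}, {x1, x2, x3, x4}, {x1, x2, x4, x5}, {x2, x3, x4, x5}, {x1, x2, x3, x4, x5}.
Intersecting these: cl(A) = {x2}.
∂A = cl(A) ∖ int(A) = {x2} ∖ ∅ = {x2}.


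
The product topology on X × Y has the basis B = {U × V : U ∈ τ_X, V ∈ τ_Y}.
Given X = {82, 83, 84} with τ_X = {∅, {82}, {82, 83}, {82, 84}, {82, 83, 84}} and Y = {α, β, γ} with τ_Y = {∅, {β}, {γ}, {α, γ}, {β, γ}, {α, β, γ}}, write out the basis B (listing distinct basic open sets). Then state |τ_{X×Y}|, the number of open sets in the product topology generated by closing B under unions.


Basis B = {∅ × ∅, {82} × {β}, {82} × {γ}, {82} × {α, γ}, {82} × {β, γ}, {82, 83} × {β}, {82, 84} × {β}, {82, 83} × {γ}, {82, 84} × {γ}, {82} × {α, β, γ}, {82, 83, 84} × {β}, {82, 83, 84} × {γ}, {82, 83} × {α, γ}, {82, 84} × {α, γ}, {82, 83} × {β, γ}, {82, 84} × {β, γ}, {82, 83} × {α, β, γ}, {82, 84} × {α, β, γ}, {82, 83, 84} × {α, γ}, {82, 83, 84} × {β, γ}, {82, 83, 84} × {α, β, γ}}; |τ_{X×Y}| = 70.

Enumerate products U × V with U ∈ τ_X, V ∈ τ_Y (deduplicated):
  ∅ × ∅ = {} (∅)
  {82} × {β} = {(82,β)}
  {82} × {γ} = {(82,γ)}
  {82} × {α, γ} = {(82,α), (82,γ)}
  {82} × {β, γ} = {(82,β), (82,γ)}
  {82, 83} × {β} = {(82,β), (83,β)}
  {82, 84} × {β} = {(82,β), (84,β)}
  {82, 83} × {γ} = {(82,γ), (83,γ)}
  {82, 84} × {γ} = {(82,γ), (84,γ)}
  {82} × {α, β, γ} = {(82,α), (82,β), (82,γ)}
  {82, 83, 84} × {β} = {(82,β), (83,β), (84,β)}
  {82, 83, 84} × {γ} = {(82,γ), (83,γ), (84,γ)}
  {82, 83} × {α, γ} = {(82,α), (82,γ), (83,α), (83,γ)}
  {82, 84} × {α, γ} = {(82,α), (82,γ), (84,α), (84,γ)}
  {82, 83} × {β, γ} = {(82,β), (82,γ), (83,β), (83,γ)}
  {82, 84} × {β, γ} = {(82,β), (82,γ), (84,β), (84,γ)}
  {82, 83} × {α, β, γ} = {(82,α), (82,β), (82,γ), (83,α), (83,β), (83,γ)}
  {82, 84} × {α, β, γ} = {(82,α), (82,β), (82,γ), (84,α), (84,β), (84,γ)}
  {82, 83, 84} × {α, γ} = {(82,α), (82,γ), (83,α), (83,γ), (84,α), (84,γ)}
  {82, 83, 84} × {β, γ} = {(82,β), (82,γ), (83,β), (83,γ), (84,β), (84,γ)}
  {82, 83, 84} × {α, β, γ} = {(82,α), (82,β), (82,γ), (83,α), (83,β), (83,γ), (84,α), (84,β), (84,γ)}
These 21 distinct sets form the basis B.
Close under arbitrary unions to get τ_{X×Y}; counting gives |τ_{X×Y}| = 70.


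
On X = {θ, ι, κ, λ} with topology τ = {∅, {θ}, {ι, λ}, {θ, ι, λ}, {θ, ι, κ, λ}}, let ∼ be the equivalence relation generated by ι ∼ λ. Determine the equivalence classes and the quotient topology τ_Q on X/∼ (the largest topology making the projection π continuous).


X/∼ = {[θ], [ι=λ], [κ]}; |τ_Q| = 5.

Equivalence classes: [θ], [ι=λ], [κ].
Quotient map π: X → X/∼ sends θ ↦ [θ], ι ↦ [ι=λ], κ ↦ [κ], λ ↦ [ι=λ].
For each subset V ⊆ X/∼, compute π^{-1}(V) ⊆ X and check whether π^{-1}(V) ∈ τ. V is open in τ_Q iff π^{-1}(V) ∈ τ.
  V = {}: π^{-1}(V) = ∅ ∈ τ ✓.
  V = {[θ]}: π^{-1}(V) = {θ} ∈ τ ✓.
  V = {[ι=λ]}: π^{-1}(V) = {ι, λ} ∈ τ ✓.
  V = {[θ], [ι=λ]}: π^{-1}(V) = {θ, ι, λ} ∈ τ ✓.
  V = {[κ]}: π^{-1}(V) = {κ} ∉ τ ✗.
  V = {[θ], [κ]}: π^{-1}(V) = {θ, κ} ∉ τ ✗.
  V = {[ι=λ], [κ]}: π^{-1}(V) = {ι, κ, λ} ∉ τ ✗.
  V = {[θ], [ι=λ], [κ]}: π^{-1}(V) = {θ, ι, κ, λ} ∈ τ ✓.
Open sets in the quotient: τ_Q = {{}, {[θ]}, {[ι=λ]}, {[θ], [ι=λ]}, {[θ], [ι=λ], [κ]}} (5 elements).


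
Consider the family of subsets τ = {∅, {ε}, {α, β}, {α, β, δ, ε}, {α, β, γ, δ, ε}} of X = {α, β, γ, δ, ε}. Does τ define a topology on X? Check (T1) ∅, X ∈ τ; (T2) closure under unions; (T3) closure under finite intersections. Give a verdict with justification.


τ is NOT a topology on X.

Axiom (T1): ∅ ∈ τ? Yes; X ∈ τ? Yes.
Axiom (T2/T3): check pairwise unions and intersections of members of τ.
Counterexample for (T2): {ε} ∪ {α, β} = {α, β, ε} ∉ τ. Therefore τ is NOT a topology.


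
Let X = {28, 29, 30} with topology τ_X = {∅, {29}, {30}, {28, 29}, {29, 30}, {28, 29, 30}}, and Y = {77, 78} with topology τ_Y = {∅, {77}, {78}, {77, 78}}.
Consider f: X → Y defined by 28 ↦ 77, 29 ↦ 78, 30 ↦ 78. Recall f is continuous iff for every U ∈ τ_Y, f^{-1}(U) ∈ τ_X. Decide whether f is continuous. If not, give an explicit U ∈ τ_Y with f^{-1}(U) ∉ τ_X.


f is NOT continuous.

Compute f^{-1}(U) for each U ∈ τ_Y:
  U = ∅: f^{-1}(U) = ∅ ∈ τ_X ✓.
  U = {77}: f^{-1}(U) = {28} ∉ τ_X ✗.
  U = {78}: f^{-1}(U) = {29, 30} ∈ τ_X ✓.
  U = {77, 78}: f^{-1}(U) = {28, 29, 30} ∈ τ_X ✓.
Found U = {77} with f^{-1}(U) = {28} not in τ_X. Therefore f is NOT continuous.


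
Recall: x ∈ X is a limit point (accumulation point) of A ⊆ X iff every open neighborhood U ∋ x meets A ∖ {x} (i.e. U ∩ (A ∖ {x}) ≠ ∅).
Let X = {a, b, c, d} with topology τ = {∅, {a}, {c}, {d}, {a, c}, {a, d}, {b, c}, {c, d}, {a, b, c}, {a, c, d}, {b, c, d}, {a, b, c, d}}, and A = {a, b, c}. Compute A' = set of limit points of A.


A' = {b}

For each x ∈ X, list the open sets U ∈ τ with x ∈ U, then check whether U ∩ (A ∖ {x}) ≠ ∅ for every such U.
  x = a: open {a} ∋ x has {a} ∩ (A ∖ {a}) = ∅, so x is NOT a limit point.
  x = b: opens ∋ x are {b, c}, {a, b, c}, {b, c, d}, {a, b, c, d}; each meets A ∖ {b}, so x IS a limit point.
  x = c: open {c} ∋ x has {c} ∩ (A ∖ {c}) = ∅, so x is NOT a limit point.
  x = d: open {d} ∋ x has {d} ∩ (A ∖ {d}) = ∅, so x is NOT a limit point.
Collecting: A' = {b}.


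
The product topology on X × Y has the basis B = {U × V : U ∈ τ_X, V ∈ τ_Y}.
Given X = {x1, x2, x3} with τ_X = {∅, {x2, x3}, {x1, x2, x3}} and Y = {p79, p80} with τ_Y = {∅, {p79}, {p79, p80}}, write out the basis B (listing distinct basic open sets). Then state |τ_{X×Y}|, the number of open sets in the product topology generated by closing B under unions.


Basis B = {∅ × ∅, {x2, x3} × {p79}, {x1, x2, x3} × {p79}, {x2, x3} × {p79, p80}, {x1, x2, x3} × {p79, p80}}; |τ_{X×Y}| = 6.

Enumerate products U × V with U ∈ τ_X, V ∈ τ_Y (deduplicated):
  ∅ × ∅ = {} (∅)
  {x2, x3} × {p79} = {(x2,p79), (x3,p79)}
  {x1, x2, x3} × {p79} = {(x1,p79), (x2,p79), (x3,p79)}
  {x2, x3} × {p79, p80} = {(x2,p79), (x2,p80), (x3,p79), (x3,p80)}
  {x1, x2, x3} × {p79, p80} = {(x1,p79), (x1,p80), (x2,p79), (x2,p80), (x3,p79), (x3,p80)}
These 5 distinct sets form the basis B.
Close under arbitrary unions to get τ_{X×Y}; counting gives |τ_{X×Y}| = 6.


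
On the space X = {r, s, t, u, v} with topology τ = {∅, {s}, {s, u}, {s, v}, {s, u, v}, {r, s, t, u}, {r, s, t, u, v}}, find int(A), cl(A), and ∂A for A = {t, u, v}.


int(A) = ∅, cl(A) = {r, t, u, v}, ∂A = {r, t, u, v}.

Closed sets in (X, τ) are complements of opens:
  closed(X, τ) = {∅, {v}, {r, t}, {r, t, u}, {r, t, v}, {r, t, u, v}, {r, s, t, u, v}}.
int(A) = ⋃ {U ∈ τ : U ⊆ A}. Opens contained in A: ∅.
Taking the union of these: int(A) = ∅.
cl(A) = ⋂ {C closed : A ⊆ C}. Closed sets containing A: {r, t, u, v}, {r, s, t, u, v}.
Intersecting these: cl(A) = {r, t, u, v}.
∂A = cl(A) ∖ int(A) = {r, t, u, v} ∖ ∅ = {r, t, u, v}.


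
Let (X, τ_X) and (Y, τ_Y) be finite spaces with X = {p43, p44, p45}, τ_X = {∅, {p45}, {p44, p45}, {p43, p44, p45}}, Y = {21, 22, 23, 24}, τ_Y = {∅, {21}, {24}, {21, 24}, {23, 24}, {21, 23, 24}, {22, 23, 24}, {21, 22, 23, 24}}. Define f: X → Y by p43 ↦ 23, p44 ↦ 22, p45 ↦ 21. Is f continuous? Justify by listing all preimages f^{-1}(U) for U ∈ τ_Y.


f is NOT continuous.

Compute f^{-1}(U) for each U ∈ τ_Y:
  U = ∅: f^{-1}(U) = ∅ ∈ τ_X ✓.
  U = {21}: f^{-1}(U) = {p45} ∈ τ_X ✓.
  U = {24}: f^{-1}(U) = ∅ ∈ τ_X ✓.
  U = {21, 24}: f^{-1}(U) = {p45} ∈ τ_X ✓.
  U = {23, 24}: f^{-1}(U) = {p43} ∉ τ_X ✗.
  U = {21, 23, 24}: f^{-1}(U) = {p43, p45} ∉ τ_X ✗.
  U = {22, 23, 24}: f^{-1}(U) = {p43, p44} ∉ τ_X ✗.
  U = {21, 22, 23, 24}: f^{-1}(U) = {p43, p44, p45} ∈ τ_X ✓.
Found U = {23, 24} with f^{-1}(U) = {p43} not in τ_X. Therefore f is NOT continuous.


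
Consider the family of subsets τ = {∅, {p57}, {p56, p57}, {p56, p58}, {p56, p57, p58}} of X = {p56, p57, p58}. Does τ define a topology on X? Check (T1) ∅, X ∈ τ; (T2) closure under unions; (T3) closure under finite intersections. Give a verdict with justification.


τ is NOT a topology on X.

Axiom (T1): ∅ ∈ τ? Yes; X ∈ τ? Yes.
Axiom (T2/T3): check pairwise unions and intersections of members of τ.
Counterexample for (T3): {p56, p57} ∩ {p56, p58} = {p56} ∉ τ. Therefore τ is NOT a topology.


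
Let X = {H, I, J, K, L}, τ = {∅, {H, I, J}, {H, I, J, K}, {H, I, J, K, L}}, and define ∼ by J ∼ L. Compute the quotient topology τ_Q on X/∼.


X/∼ = {[H], [I], [J=L], [K]}; |τ_Q| = 2.

Equivalence classes: [H], [I], [J=L], [K].
Quotient map π: X → X/∼ sends H ↦ [H], I ↦ [I], J ↦ [J=L], K ↦ [K], L ↦ [J=L].
For each subset V ⊆ X/∼, compute π^{-1}(V) ⊆ X and check whether π^{-1}(V) ∈ τ. V is open in τ_Q iff π^{-1}(V) ∈ τ.
  V = {}: π^{-1}(V) = ∅ ∈ τ ✓.
  V = {[H]}: π^{-1}(V) = {H} ∉ τ ✗.
  V = {[I]}: π^{-1}(V) = {I} ∉ τ ✗.
  V = {[H], [I]}: π^{-1}(V) = {H, I} ∉ τ ✗.
  V = {[J=L]}: π^{-1}(V) = {J, L} ∉ τ ✗.
  V = {[H], [J=L]}: π^{-1}(V) = {H, J, L} ∉ τ ✗.
  V = {[I], [J=L]}: π^{-1}(V) = {I, J, L} ∉ τ ✗.
  V = {[H], [I], [J=L]}: π^{-1}(V) = {H, I, J, L} ∉ τ ✗.
  V = {[K]}: π^{-1}(V) = {K} ∉ τ ✗.
  V = {[H], [K]}: π^{-1}(V) = {H, K} ∉ τ ✗.
  V = {[I], [K]}: π^{-1}(V) = {I, K} ∉ τ ✗.
  V = {[H], [I], [K]}: π^{-1}(V) = {H, I, K} ∉ τ ✗.
  V = {[J=L], [K]}: π^{-1}(V) = {J, K, L} ∉ τ ✗.
  V = {[H], [J=L], [K]}: π^{-1}(V) = {H, J, K, L} ∉ τ ✗.
  V = {[I], [J=L], [K]}: π^{-1}(V) = {I, J, K, L} ∉ τ ✗.
  V = {[H], [I], [J=L], [K]}: π^{-1}(V) = {H, I, J, K, L} ∈ τ ✓.
Open sets in the quotient: τ_Q = {{}, {[H], [I], [J=L], [K]}} (2 elements).


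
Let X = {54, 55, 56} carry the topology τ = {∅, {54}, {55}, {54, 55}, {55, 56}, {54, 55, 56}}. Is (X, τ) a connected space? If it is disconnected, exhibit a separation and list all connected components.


(X, τ) is disconnected; components = [{54}, {55, 56}].

Find clopen sets (U ∈ τ with X ∖ U ∈ τ):
  U = ∅, X ∖ U = {54, 55, 56} — both open, so U is clopen.
  U = {54}, X ∖ U = {55, 56} — both open, so U is clopen.
  U = {55, 56}, X ∖ U = {54} — both open, so U is clopen.
  U = {54, 55, 56}, X ∖ U = ∅ — both open, so U is clopen.
Nontrivial clopen(s) exist: e.g. {55, 56}. So (X, τ) is disconnected.
Compute connected components by grouping points that agree on all clopens:
  component: {54}
  component: {55, 56}


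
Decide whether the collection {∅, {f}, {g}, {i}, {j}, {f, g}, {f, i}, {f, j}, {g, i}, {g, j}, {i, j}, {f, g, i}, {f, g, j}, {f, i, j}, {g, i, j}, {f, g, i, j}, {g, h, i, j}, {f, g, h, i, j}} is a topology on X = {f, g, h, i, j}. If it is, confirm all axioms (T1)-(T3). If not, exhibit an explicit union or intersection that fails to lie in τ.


τ IS a topology on X.

Axiom (T1): ∅ ∈ τ? Yes; X ∈ τ? Yes.
Axiom (T2/T3): check pairwise unions and intersections of members of τ.
All pairwise intersections and unions checked — each lies in τ. Therefore τ satisfies (T1), (T2), (T3): it IS a topology on X.


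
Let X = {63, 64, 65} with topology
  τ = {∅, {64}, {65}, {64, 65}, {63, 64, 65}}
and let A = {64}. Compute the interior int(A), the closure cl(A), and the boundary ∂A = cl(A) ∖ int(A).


int(A) = {64}, cl(A) = {63, 64}, ∂A = {63}.

Closed sets in (X, τ) are complements of opens:
  closed(X, τ) = {∅, {63}, {63, 64}, {63, 65}, {63, 64, 65}}.
int(A) = ⋃ {U ∈ τ : U ⊆ A}. Opens contained in A: ∅, {64}.
Taking the union of these: int(A) = {64}.
cl(A) = ⋂ {C closed : A ⊆ C}. Closed sets containing A: {63, 64}, {63, 64, 65}.
Intersecting these: cl(A) = {63, 64}.
∂A = cl(A) ∖ int(A) = {63, 64} ∖ {64} = {63}.


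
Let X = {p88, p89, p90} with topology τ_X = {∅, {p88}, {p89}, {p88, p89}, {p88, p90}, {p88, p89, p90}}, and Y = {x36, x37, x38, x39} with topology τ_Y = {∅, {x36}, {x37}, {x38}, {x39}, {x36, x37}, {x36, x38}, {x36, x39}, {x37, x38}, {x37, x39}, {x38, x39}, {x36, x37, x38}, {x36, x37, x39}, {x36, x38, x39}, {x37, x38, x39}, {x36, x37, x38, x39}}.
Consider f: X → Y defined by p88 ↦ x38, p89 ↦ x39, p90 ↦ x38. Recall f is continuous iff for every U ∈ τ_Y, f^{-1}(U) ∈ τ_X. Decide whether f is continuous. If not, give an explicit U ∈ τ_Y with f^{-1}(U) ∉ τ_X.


f IS continuous.

Compute f^{-1}(U) for each U ∈ τ_Y:
  U = ∅: f^{-1}(U) = ∅ ∈ τ_X ✓.
  U = {x36}: f^{-1}(U) = ∅ ∈ τ_X ✓.
  U = {x37}: f^{-1}(U) = ∅ ∈ τ_X ✓.
  U = {x38}: f^{-1}(U) = {p88, p90} ∈ τ_X ✓.
  U = {x39}: f^{-1}(U) = {p89} ∈ τ_X ✓.
  U = {x36, x37}: f^{-1}(U) = ∅ ∈ τ_X ✓.
  U = {x36, x38}: f^{-1}(U) = {p88, p90} ∈ τ_X ✓.
  U = {x36, x39}: f^{-1}(U) = {p89} ∈ τ_X ✓.
  U = {x37, x38}: f^{-1}(U) = {p88, p90} ∈ τ_X ✓.
  U = {x37, x39}: f^{-1}(U) = {p89} ∈ τ_X ✓.
  U = {x38, x39}: f^{-1}(U) = {p88, p89, p90} ∈ τ_X ✓.
  U = {x36, x37, x38}: f^{-1}(U) = {p88, p90} ∈ τ_X ✓.
  U = {x36, x37, x39}: f^{-1}(U) = {p89} ∈ τ_X ✓.
  U = {x36, x38, x39}: f^{-1}(U) = {p88, p89, p90} ∈ τ_X ✓.
  U = {x37, x38, x39}: f^{-1}(U) = {p88, p89, p90} ∈ τ_X ✓.
  U = {x36, x37, x38, x39}: f^{-1}(U) = {p88, p89, p90} ∈ τ_X ✓.
Every preimage lies in τ_X, so f IS continuous.


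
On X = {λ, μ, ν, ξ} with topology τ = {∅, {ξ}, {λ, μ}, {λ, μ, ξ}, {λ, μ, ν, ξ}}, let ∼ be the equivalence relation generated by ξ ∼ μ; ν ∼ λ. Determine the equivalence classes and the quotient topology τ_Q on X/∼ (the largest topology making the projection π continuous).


X/∼ = {[λ=ν], [μ=ξ]}; |τ_Q| = 2.

Equivalence classes: [λ=ν], [μ=ξ].
Quotient map π: X → X/∼ sends λ ↦ [λ=ν], μ ↦ [μ=ξ], ν ↦ [λ=ν], ξ ↦ [μ=ξ].
For each subset V ⊆ X/∼, compute π^{-1}(V) ⊆ X and check whether π^{-1}(V) ∈ τ. V is open in τ_Q iff π^{-1}(V) ∈ τ.
  V = {}: π^{-1}(V) = ∅ ∈ τ ✓.
  V = {[λ=ν]}: π^{-1}(V) = {λ, ν} ∉ τ ✗.
  V = {[μ=ξ]}: π^{-1}(V) = {μ, ξ} ∉ τ ✗.
  V = {[λ=ν], [μ=ξ]}: π^{-1}(V) = {λ, μ, ν, ξ} ∈ τ ✓.
Open sets in the quotient: τ_Q = {{}, {[λ=ν], [μ=ξ]}} (2 elements).


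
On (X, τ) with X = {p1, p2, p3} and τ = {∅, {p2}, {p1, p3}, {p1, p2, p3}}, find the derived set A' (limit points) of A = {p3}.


A' = {p1}

For each x ∈ X, list the open sets U ∈ τ with x ∈ U, then check whether U ∩ (A ∖ {x}) ≠ ∅ for every such U.
  x = p1: opens ∋ x are {p1, p3}, {p1, p2, p3}; each meets A ∖ {p1}, so x IS a limit point.
  x = p2: open {p2} ∋ x has {p2} ∩ (A ∖ {p2}) = ∅, so x is NOT a limit point.
  x = p3: open {p1, p3} ∋ x has {p1, p3} ∩ (A ∖ {p3}) = ∅, so x is NOT a limit point.
Collecting: A' = {p1}.


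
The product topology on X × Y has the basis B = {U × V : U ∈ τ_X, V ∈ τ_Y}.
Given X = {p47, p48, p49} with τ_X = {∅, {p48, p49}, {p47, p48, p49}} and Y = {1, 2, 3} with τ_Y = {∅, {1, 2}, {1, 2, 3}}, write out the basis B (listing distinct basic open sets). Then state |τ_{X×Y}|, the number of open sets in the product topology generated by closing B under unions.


Basis B = {∅ × ∅, {p48, p49} × {1, 2}, {p47, p48, p49} × {1, 2}, {p48, p49} × {1, 2, 3}, {p47, p48, p49} × {1, 2, 3}}; |τ_{X×Y}| = 6.

Enumerate products U × V with U ∈ τ_X, V ∈ τ_Y (deduplicated):
  ∅ × ∅ = {} (∅)
  {p48, p49} × {1, 2} = {(p48,1), (p48,2), (p49,1), (p49,2)}
  {p47, p48, p49} × {1, 2} = {(p47,1), (p47,2), (p48,1), (p48,2), (p49,1), (p49,2)}
  {p48, p49} × {1, 2, 3} = {(p48,1), (p48,2), (p48,3), (p49,1), (p49,2), (p49,3)}
  {p47, p48, p49} × {1, 2, 3} = {(p47,1), (p47,2), (p47,3), (p48,1), (p48,2), (p48,3), (p49,1), (p49,2), (p49,3)}
These 5 distinct sets form the basis B.
Close under arbitrary unions to get τ_{X×Y}; counting gives |τ_{X×Y}| = 6.


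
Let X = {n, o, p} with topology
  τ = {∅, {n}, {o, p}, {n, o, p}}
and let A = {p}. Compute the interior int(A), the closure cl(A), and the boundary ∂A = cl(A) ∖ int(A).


int(A) = ∅, cl(A) = {o, p}, ∂A = {o, p}.

Closed sets in (X, τ) are complements of opens:
  closed(X, τ) = {∅, {n}, {o, p}, {n, o, p}}.
int(A) = ⋃ {U ∈ τ : U ⊆ A}. Opens contained in A: ∅.
Taking the union of these: int(A) = ∅.
cl(A) = ⋂ {C closed : A ⊆ C}. Closed sets containing A: {o, p}, {n, o, p}.
Intersecting these: cl(A) = {o, p}.
∂A = cl(A) ∖ int(A) = {o, p} ∖ ∅ = {o, p}.


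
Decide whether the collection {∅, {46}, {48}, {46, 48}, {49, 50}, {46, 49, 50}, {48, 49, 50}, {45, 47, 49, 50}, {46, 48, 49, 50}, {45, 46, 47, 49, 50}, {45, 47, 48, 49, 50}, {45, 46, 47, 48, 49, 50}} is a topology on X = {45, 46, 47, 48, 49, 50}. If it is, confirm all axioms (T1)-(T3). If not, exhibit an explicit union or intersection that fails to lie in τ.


τ IS a topology on X.

Axiom (T1): ∅ ∈ τ? Yes; X ∈ τ? Yes.
Axiom (T2/T3): check pairwise unions and intersections of members of τ.
All pairwise intersections and unions checked — each lies in τ. Therefore τ satisfies (T1), (T2), (T3): it IS a topology on X.


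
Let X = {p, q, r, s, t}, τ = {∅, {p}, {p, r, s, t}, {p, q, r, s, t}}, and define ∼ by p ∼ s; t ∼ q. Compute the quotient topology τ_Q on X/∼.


X/∼ = {[p=s], [q=t], [r]}; |τ_Q| = 2.

Equivalence classes: [p=s], [q=t], [r].
Quotient map π: X → X/∼ sends p ↦ [p=s], q ↦ [q=t], r ↦ [r], s ↦ [p=s], t ↦ [q=t].
For each subset V ⊆ X/∼, compute π^{-1}(V) ⊆ X and check whether π^{-1}(V) ∈ τ. V is open in τ_Q iff π^{-1}(V) ∈ τ.
  V = {}: π^{-1}(V) = ∅ ∈ τ ✓.
  V = {[p=s]}: π^{-1}(V) = {p, s} ∉ τ ✗.
  V = {[q=t]}: π^{-1}(V) = {q, t} ∉ τ ✗.
  V = {[p=s], [q=t]}: π^{-1}(V) = {p, q, s, t} ∉ τ ✗.
  V = {[r]}: π^{-1}(V) = {r} ∉ τ ✗.
  V = {[p=s], [r]}: π^{-1}(V) = {p, r, s} ∉ τ ✗.
  V = {[q=t], [r]}: π^{-1}(V) = {q, r, t} ∉ τ ✗.
  V = {[p=s], [q=t], [r]}: π^{-1}(V) = {p, q, r, s, t} ∈ τ ✓.
Open sets in the quotient: τ_Q = {{}, {[p=s], [q=t], [r]}} (2 elements).


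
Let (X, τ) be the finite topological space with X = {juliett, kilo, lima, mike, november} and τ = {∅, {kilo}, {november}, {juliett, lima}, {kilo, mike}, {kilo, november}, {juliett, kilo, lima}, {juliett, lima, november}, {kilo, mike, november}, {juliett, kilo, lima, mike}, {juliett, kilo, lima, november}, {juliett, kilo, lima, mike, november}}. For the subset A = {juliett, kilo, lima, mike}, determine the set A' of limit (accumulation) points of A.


A' = {juliett, lima, mike}

For each x ∈ X, list the open sets U ∈ τ with x ∈ U, then check whether U ∩ (A ∖ {x}) ≠ ∅ for every such U.
  x = juliett: opens ∋ x are {juliett, lima}, {juliett, kilo, lima}, {juliett, lima, november}, {juliett, kilo, lima, mike}, {juliett, kilo, lima, november}, {juliett, kilo, lima, mike, november}; each meets A ∖ {juliett}, so x IS a limit point.
  x = kilo: open {kilo} ∋ x has {kilo} ∩ (A ∖ {kilo}) = ∅, so x is NOT a limit point.
  x = lima: opens ∋ x are {juliett, lima}, {juliett, kilo, lima}, {juliett, lima, november}, {juliett, kilo, lima, mike}, {juliett, kilo, lima, november}, {juliett, kilo, lima, mike, november}; each meets A ∖ {lima}, so x IS a limit point.
  x = mike: opens ∋ x are {kilo, mike}, {kilo, mike, november}, {juliett, kilo, lima, mike}, {juliett, kilo, lima, mike, november}; each meets A ∖ {mike}, so x IS a limit point.
  x = november: open {november} ∋ x has {november} ∩ (A ∖ {november}) = ∅, so x is NOT a limit point.
Collecting: A' = {juliett, lima, mike}.


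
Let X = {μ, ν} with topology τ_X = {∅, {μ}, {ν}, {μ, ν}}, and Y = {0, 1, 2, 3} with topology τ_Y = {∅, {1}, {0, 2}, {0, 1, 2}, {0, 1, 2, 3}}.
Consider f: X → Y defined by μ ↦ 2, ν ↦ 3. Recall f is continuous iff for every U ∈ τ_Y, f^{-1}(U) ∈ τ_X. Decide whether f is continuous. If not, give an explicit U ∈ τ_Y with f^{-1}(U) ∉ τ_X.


f IS continuous.

Compute f^{-1}(U) for each U ∈ τ_Y:
  U = ∅: f^{-1}(U) = ∅ ∈ τ_X ✓.
  U = {1}: f^{-1}(U) = ∅ ∈ τ_X ✓.
  U = {0, 2}: f^{-1}(U) = {μ} ∈ τ_X ✓.
  U = {0, 1, 2}: f^{-1}(U) = {μ} ∈ τ_X ✓.
  U = {0, 1, 2, 3}: f^{-1}(U) = {μ, ν} ∈ τ_X ✓.
Every preimage lies in τ_X, so f IS continuous.


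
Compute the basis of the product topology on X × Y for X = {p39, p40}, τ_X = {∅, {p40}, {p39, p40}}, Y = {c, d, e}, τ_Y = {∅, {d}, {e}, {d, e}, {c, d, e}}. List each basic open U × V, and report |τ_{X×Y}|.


Basis B = {∅ × ∅, {p40} × {d}, {p40} × {e}, {p39, p40} × {d}, {p39, p40} × {e}, {p40} × {d, e}, {p40} × {c, d, e}, {p39, p40} × {d, e}, {p39, p40} × {c, d, e}}; |τ_{X×Y}| = 14.

Enumerate products U × V with U ∈ τ_X, V ∈ τ_Y (deduplicated):
  ∅ × ∅ = {} (∅)
  {p40} × {d} = {(p40,d)}
  {p40} × {e} = {(p40,e)}
  {p39, p40} × {d} = {(p39,d), (p40,d)}
  {p39, p40} × {e} = {(p39,e), (p40,e)}
  {p40} × {d, e} = {(p40,d), (p40,e)}
  {p40} × {c, d, e} = {(p40,c), (p40,d), (p40,e)}
  {p39, p40} × {d, e} = {(p39,d), (p39,e), (p40,d), (p40,e)}
  {p39, p40} × {c, d, e} = {(p39,c), (p39,d), (p39,e), (p40,c), (p40,d), (p40,e)}
These 9 distinct sets form the basis B.
Close under arbitrary unions to get τ_{X×Y}; counting gives |τ_{X×Y}| = 14.


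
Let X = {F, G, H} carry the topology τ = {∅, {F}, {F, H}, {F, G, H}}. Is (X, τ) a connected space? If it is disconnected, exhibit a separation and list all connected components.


(X, τ) is connected.

Find clopen sets (U ∈ τ with X ∖ U ∈ τ):
  U = ∅, X ∖ U = {F, G, H} — both open, so U is clopen.
  U = {F, G, H}, X ∖ U = ∅ — both open, so U is clopen.
Only trivial clopens (∅ and X) exist, so (X, τ) is connected.
Compute connected components by grouping points that agree on all clopens:
  component: {F, G, H}


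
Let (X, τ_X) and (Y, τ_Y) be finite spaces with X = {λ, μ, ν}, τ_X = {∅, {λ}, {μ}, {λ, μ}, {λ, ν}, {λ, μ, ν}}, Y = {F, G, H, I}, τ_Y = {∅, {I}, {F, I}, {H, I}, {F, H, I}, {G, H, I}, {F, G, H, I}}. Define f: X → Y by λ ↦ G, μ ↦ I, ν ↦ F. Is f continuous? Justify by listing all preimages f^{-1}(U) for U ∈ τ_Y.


f is NOT continuous.

Compute f^{-1}(U) for each U ∈ τ_Y:
  U = ∅: f^{-1}(U) = ∅ ∈ τ_X ✓.
  U = {I}: f^{-1}(U) = {μ} ∈ τ_X ✓.
  U = {F, I}: f^{-1}(U) = {μ, ν} ∉ τ_X ✗.
  U = {H, I}: f^{-1}(U) = {μ} ∈ τ_X ✓.
  U = {F, H, I}: f^{-1}(U) = {μ, ν} ∉ τ_X ✗.
  U = {G, H, I}: f^{-1}(U) = {λ, μ} ∈ τ_X ✓.
  U = {F, G, H, I}: f^{-1}(U) = {λ, μ, ν} ∈ τ_X ✓.
Found U = {F, I} with f^{-1}(U) = {μ, ν} not in τ_X. Therefore f is NOT continuous.


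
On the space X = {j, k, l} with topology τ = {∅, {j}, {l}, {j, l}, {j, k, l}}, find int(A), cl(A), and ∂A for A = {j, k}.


int(A) = {j}, cl(A) = {j, k}, ∂A = {k}.

Closed sets in (X, τ) are complements of opens:
  closed(X, τ) = {∅, {k}, {j, k}, {k, l}, {j, k, l}}.
int(A) = ⋃ {U ∈ τ : U ⊆ A}. Opens contained in A: ∅, {j}.
Taking the union of these: int(A) = {j}.
cl(A) = ⋂ {C closed : A ⊆ C}. Closed sets containing A: {j, k}, {j, k, l}.
Intersecting these: cl(A) = {j, k}.
∂A = cl(A) ∖ int(A) = {j, k} ∖ {j} = {k}.


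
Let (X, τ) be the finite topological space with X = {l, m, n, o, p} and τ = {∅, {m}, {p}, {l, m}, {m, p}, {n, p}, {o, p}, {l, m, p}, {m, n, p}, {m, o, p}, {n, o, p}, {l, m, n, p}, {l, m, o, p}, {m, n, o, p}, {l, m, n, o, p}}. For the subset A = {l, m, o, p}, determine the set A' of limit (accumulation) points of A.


A' = {l, n, o}

For each x ∈ X, list the open sets U ∈ τ with x ∈ U, then check whether U ∩ (A ∖ {x}) ≠ ∅ for every such U.
  x = l: opens ∋ x are {l, m}, {l, m, p}, {l, m, n, p}, {l, m, o, p}, {l, m, n, o, p}; each meets A ∖ {l}, so x IS a limit point.
  x = m: open {m} ∋ x has {m} ∩ (A ∖ {m}) = ∅, so x is NOT a limit point.
  x = n: opens ∋ x are {n, p}, {m, n, p}, {n, o, p}, {l, m, n, p}, {m, n, o, p}, {l, m, n, o, p}; each meets A ∖ {n}, so x IS a limit point.
  x = o: opens ∋ x are {o, p}, {m, o, p}, {n, o, p}, {l, m, o, p}, {m, n, o, p}, {l, m, n, o, p}; each meets A ∖ {o}, so x IS a limit point.
  x = p: open {p} ∋ x has {p} ∩ (A ∖ {p}) = ∅, so x is NOT a limit point.
Collecting: A' = {l, n, o}.


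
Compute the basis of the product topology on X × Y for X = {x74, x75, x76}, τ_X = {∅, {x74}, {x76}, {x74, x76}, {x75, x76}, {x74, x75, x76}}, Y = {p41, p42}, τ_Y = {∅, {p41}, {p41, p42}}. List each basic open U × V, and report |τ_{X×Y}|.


Basis B = {∅ × ∅, {x74} × {p41}, {x76} × {p41}, {x74} × {p41, p42}, {x74, x76} × {p41}, {x75, x76} × {p41}, {x76} × {p41, p42}, {x74, x75, x76} × {p41}, {x74, x76} × {p41, p42}, {x75, x76} × {p41, p42}, {x74, x75, x76} × {p41, p42}}; |τ_{X×Y}| = 18.

Enumerate products U × V with U ∈ τ_X, V ∈ τ_Y (deduplicated):
  ∅ × ∅ = {} (∅)
  {x74} × {p41} = {(x74,p41)}
  {x76} × {p41} = {(x76,p41)}
  {x74} × {p41, p42} = {(x74,p41), (x74,p42)}
  {x74, x76} × {p41} = {(x74,p41), (x76,p41)}
  {x75, x76} × {p41} = {(x75,p41), (x76,p41)}
  {x76} × {p41, p42} = {(x76,p41), (x76,p42)}
  {x74, x75, x76} × {p41} = {(x74,p41), (x75,p41), (x76,p41)}
  {x74, x76} × {p41, p42} = {(x74,p41), (x74,p42), (x76,p41), (x76,p42)}
  {x75, x76} × {p41, p42} = {(x75,p41), (x75,p42), (x76,p41), (x76,p42)}
  {x74, x75, x76} × {p41, p42} = {(x74,p41), (x74,p42), (x75,p41), (x75,p42), (x76,p41), (x76,p42)}
These 11 distinct sets form the basis B.
Close under arbitrary unions to get τ_{X×Y}; counting gives |τ_{X×Y}| = 18.


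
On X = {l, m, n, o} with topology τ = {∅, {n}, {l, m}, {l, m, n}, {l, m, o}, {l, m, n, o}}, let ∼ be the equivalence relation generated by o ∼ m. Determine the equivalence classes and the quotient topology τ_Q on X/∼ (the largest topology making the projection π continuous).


X/∼ = {[l], [m=o], [n]}; |τ_Q| = 4.

Equivalence classes: [l], [m=o], [n].
Quotient map π: X → X/∼ sends l ↦ [l], m ↦ [m=o], n ↦ [n], o ↦ [m=o].
For each subset V ⊆ X/∼, compute π^{-1}(V) ⊆ X and check whether π^{-1}(V) ∈ τ. V is open in τ_Q iff π^{-1}(V) ∈ τ.
  V = {}: π^{-1}(V) = ∅ ∈ τ ✓.
  V = {[l]}: π^{-1}(V) = {l} ∉ τ ✗.
  V = {[m=o]}: π^{-1}(V) = {m, o} ∉ τ ✗.
  V = {[l], [m=o]}: π^{-1}(V) = {l, m, o} ∈ τ ✓.
  V = {[n]}: π^{-1}(V) = {n} ∈ τ ✓.
  V = {[l], [n]}: π^{-1}(V) = {l, n} ∉ τ ✗.
  V = {[m=o], [n]}: π^{-1}(V) = {m, n, o} ∉ τ ✗.
  V = {[l], [m=o], [n]}: π^{-1}(V) = {l, m, n, o} ∈ τ ✓.
Open sets in the quotient: τ_Q = {{}, {[l], [m=o]}, {[n]}, {[l], [m=o], [n]}} (4 elements).


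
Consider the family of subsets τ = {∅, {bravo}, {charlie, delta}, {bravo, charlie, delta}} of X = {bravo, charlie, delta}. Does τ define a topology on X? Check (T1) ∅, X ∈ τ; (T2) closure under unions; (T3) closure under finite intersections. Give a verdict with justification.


τ IS a topology on X.

Axiom (T1): ∅ ∈ τ? Yes; X ∈ τ? Yes.
Axiom (T2/T3): check pairwise unions and intersections of members of τ.
All pairwise intersections and unions checked — each lies in τ. Therefore τ satisfies (T1), (T2), (T3): it IS a topology on X.


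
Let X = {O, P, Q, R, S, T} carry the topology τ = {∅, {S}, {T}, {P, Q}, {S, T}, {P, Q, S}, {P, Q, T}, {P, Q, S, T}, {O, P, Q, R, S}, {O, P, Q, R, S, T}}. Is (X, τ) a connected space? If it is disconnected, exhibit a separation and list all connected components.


(X, τ) is disconnected; components = [{T}, {O, P, Q, R, S}].

Find clopen sets (U ∈ τ with X ∖ U ∈ τ):
  U = ∅, X ∖ U = {O, P, Q, R, S, T} — both open, so U is clopen.
  U = {T}, X ∖ U = {O, P, Q, R, S} — both open, so U is clopen.
  U = {O, P, Q, R, S}, X ∖ U = {T} — both open, so U is clopen.
  U = {O, P, Q, R, S, T}, X ∖ U = ∅ — both open, so U is clopen.
Nontrivial clopen(s) exist: e.g. {O, P, Q, R, S}. So (X, τ) is disconnected.
Compute connected components by grouping points that agree on all clopens:
  component: {T}
  component: {O, P, Q, R, S}


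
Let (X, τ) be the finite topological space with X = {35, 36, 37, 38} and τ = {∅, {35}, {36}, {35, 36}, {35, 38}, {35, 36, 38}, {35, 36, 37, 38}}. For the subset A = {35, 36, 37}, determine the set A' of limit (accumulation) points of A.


A' = {37, 38}

For each x ∈ X, list the open sets U ∈ τ with x ∈ U, then check whether U ∩ (A ∖ {x}) ≠ ∅ for every such U.
  x = 35: open {35} ∋ x has {35} ∩ (A ∖ {35}) = ∅, so x is NOT a limit point.
  x = 36: open {36} ∋ x has {36} ∩ (A ∖ {36}) = ∅, so x is NOT a limit point.
  x = 37: opens ∋ x are {35, 36, 37, 38}; each meets A ∖ {37}, so x IS a limit point.
  x = 38: opens ∋ x are {35, 38}, {35, 36, 38}, {35, 36, 37, 38}; each meets A ∖ {38}, so x IS a limit point.
Collecting: A' = {37, 38}.
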